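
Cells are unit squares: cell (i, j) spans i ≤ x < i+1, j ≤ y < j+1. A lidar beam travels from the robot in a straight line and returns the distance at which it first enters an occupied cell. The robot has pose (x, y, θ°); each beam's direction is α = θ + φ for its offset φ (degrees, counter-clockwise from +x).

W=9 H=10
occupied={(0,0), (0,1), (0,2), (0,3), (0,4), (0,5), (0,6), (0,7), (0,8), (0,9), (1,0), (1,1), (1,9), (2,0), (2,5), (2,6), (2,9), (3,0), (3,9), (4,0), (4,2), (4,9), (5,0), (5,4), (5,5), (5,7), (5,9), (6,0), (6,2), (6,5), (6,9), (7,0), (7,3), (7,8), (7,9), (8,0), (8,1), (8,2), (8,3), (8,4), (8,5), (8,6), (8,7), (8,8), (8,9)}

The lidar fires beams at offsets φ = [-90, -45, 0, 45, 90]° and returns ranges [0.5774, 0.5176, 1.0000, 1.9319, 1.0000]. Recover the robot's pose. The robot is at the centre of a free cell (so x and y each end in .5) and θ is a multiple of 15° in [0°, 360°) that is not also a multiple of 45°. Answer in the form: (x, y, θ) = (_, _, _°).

(x, y, θ) = (1.5, 7.5, 240°)

Enumerate (i+0.5, j+0.5, θ) over the 45 free cells and 16 admissible headings. For each, cast all 5 beams and compare to the given ranges.
  (1.5, 7.5, 300°): beam 2 = 1.9319 ≠ 0.5176 ✗
  (3.5, 1.5, 285°): beam 1 = 1.5529 ≠ 0.5774 ✗
  (4.5, 7.5, 30°): beam 1 = 1.7321 ≠ 0.5774 ✗
  (6.5, 3.5, 285°): beam 1 = 1.9319 ≠ 0.5774 ✗
  …
  (1.5, 7.5, 240°): r_1=0.5774, r_2=0.5176, r_3=1.0000, r_4=1.9319, r_5=1.0000 — all match ✓
No second candidate reproduces the full scan.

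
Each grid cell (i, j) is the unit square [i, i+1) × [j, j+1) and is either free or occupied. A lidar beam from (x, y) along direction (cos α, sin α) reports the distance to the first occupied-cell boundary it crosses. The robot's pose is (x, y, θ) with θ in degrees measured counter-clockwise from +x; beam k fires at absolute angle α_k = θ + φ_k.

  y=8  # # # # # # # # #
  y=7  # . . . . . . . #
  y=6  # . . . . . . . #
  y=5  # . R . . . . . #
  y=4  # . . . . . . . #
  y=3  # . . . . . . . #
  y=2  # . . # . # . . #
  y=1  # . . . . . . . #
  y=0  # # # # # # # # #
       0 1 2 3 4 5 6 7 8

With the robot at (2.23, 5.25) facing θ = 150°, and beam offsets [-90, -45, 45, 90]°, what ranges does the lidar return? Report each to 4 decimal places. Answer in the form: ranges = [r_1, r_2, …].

ranges = [3.1754, 2.8470, 1.2734, 2.4600]

beam 1: φ=-90°, α=60°
  dir = (cos 60°, sin 60°) = (0.5000, 0.8660); from cell (2,5)
  next x-line at t=1.5400, next y-line at t=0.8660; Δt_x=2.0000, Δt_y=1.1547
    y: enter (2,6) at t=0.8660
    x: enter (3,6) at t=1.5400
    y: enter (3,7) at t=2.0207
    y: enter (3,8) at t=3.1754 ← occupied
  → r_1 = 3.1754
beam 2: φ=-45°, α=105°
  dir = (cos 105°, sin 105°) = (-0.2588, 0.9659); from cell (2,5)
  next x-line at t=0.8887, next y-line at t=0.7765; Δt_x=3.8637, Δt_y=1.0353
    y: enter (2,6) at t=0.7765
    x: enter (1,6) at t=0.8887
    y: enter (1,7) at t=1.8117
    y: enter (1,8) at t=2.8470 ← occupied
  → r_2 = 2.8470
beam 3: φ=45°, α=195°
  dir = (cos 195°, sin 195°) = (-0.9659, -0.2588); from cell (2,5)
  next x-line at t=0.2381, next y-line at t=0.9659; Δt_x=1.0353, Δt_y=3.8637
    x: enter (1,5) at t=0.2381
    y: enter (1,4) at t=0.9659
    x: enter (0,4) at t=1.2734 ← occupied
  → r_3 = 1.2734
beam 4: φ=90°, α=240°
  dir = (cos 240°, sin 240°) = (-0.5000, -0.8660); from cell (2,5)
  next x-line at t=0.4600, next y-line at t=0.2887; Δt_x=2.0000, Δt_y=1.1547
    y: enter (2,4) at t=0.2887
    x: enter (1,4) at t=0.4600
    y: enter (1,3) at t=1.4434
    x: enter (0,3) at t=2.4600 ← occupied
  → r_4 = 2.4600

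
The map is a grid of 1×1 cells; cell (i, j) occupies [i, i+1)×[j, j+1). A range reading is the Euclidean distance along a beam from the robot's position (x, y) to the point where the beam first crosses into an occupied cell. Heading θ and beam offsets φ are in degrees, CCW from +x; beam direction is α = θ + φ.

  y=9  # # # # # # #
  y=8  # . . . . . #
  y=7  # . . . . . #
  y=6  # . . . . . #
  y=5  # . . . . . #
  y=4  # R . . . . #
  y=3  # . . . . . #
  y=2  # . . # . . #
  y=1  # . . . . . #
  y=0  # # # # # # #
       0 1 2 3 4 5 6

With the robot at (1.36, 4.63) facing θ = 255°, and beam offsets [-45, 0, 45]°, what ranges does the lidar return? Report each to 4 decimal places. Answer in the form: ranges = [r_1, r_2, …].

beam 1: φ=-45°, α=210°
  dir = (cos 210°, sin 210°) = (-0.8660, -0.5000); from cell (1,4)
  next x-line at t=0.4157, next y-line at t=1.2600; Δt_x=1.1547, Δt_y=2.0000
    x: enter (0,4) at t=0.4157 ← occupied
  → r_1 = 0.4157
beam 2: φ=0°, α=255°
  dir = (cos 255°, sin 255°) = (-0.2588, -0.9659); from cell (1,4)
  next x-line at t=1.3909, next y-line at t=0.6522; Δt_x=3.8637, Δt_y=1.0353
    y: enter (1,3) at t=0.6522
    x: enter (0,3) at t=1.3909 ← occupied
  → r_2 = 1.3909
beam 3: φ=45°, α=300°
  dir = (cos 300°, sin 300°) = (0.5000, -0.8660); from cell (1,4)
  next x-line at t=1.2800, next y-line at t=0.7275; Δt_x=2.0000, Δt_y=1.1547
    y: enter (1,3) at t=0.7275
    x: enter (2,3) at t=1.2800
    y: enter (2,2) at t=1.8822
    y: enter (2,1) at t=3.0369
    x: enter (3,1) at t=3.2800
    y: enter (3,0) at t=4.1916 ← occupied
  → r_3 = 4.1916

ranges = [0.4157, 1.3909, 4.1916]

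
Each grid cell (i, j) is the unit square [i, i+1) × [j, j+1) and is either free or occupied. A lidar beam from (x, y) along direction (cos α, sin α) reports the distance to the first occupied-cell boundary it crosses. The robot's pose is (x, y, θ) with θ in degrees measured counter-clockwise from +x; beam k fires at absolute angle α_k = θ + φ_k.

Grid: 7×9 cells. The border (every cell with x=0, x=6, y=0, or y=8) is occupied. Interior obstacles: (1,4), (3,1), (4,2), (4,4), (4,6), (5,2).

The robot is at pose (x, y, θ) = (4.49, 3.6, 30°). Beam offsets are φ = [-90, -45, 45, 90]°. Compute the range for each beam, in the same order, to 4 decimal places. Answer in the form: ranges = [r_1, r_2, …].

beam 1: φ=-90°, α=300°
  dir = (cos 300°, sin 300°) = (0.5000, -0.8660); from cell (4,3)
  next x-line at t=1.0200, next y-line at t=0.6928; Δt_x=2.0000, Δt_y=1.1547
    y: enter (4,2) at t=0.6928 ← occupied
  → r_1 = 0.6928
beam 2: φ=-45°, α=345°
  dir = (cos 345°, sin 345°) = (0.9659, -0.2588); from cell (4,3)
  next x-line at t=0.5280, next y-line at t=2.3182; Δt_x=1.0353, Δt_y=3.8637
    x: enter (5,3) at t=0.5280
    x: enter (6,3) at t=1.5633 ← occupied
  → r_2 = 1.5633
beam 3: φ=45°, α=75°
  dir = (cos 75°, sin 75°) = (0.2588, 0.9659); from cell (4,3)
  next x-line at t=1.9705, next y-line at t=0.4141; Δt_x=3.8637, Δt_y=1.0353
    y: enter (4,4) at t=0.4141 ← occupied
  → r_3 = 0.4141
beam 4: φ=90°, α=120°
  dir = (cos 120°, sin 120°) = (-0.5000, 0.8660); from cell (4,3)
  next x-line at t=0.9800, next y-line at t=0.4619; Δt_x=2.0000, Δt_y=1.1547
    y: enter (4,4) at t=0.4619 ← occupied
  → r_4 = 0.4619

ranges = [0.6928, 1.5633, 0.4141, 0.4619]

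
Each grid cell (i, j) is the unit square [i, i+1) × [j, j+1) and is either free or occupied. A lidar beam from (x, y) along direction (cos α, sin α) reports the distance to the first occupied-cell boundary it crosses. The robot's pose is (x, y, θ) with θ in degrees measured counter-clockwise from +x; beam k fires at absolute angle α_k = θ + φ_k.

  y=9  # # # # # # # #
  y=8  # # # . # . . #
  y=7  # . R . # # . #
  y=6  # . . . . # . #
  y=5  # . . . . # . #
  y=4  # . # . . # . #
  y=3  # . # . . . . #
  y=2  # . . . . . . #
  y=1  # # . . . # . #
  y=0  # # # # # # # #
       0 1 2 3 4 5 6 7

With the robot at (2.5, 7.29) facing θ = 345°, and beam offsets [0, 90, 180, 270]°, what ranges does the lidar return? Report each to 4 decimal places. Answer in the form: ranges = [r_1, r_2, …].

beam 1: φ=0°, α=345°
  cosα=0.9659 sinα=-0.2588 | (2,7) | tMaxX 0.5176 tMaxY 1.1205 | tΔX 1.0353 tΔY 3.8637
    t=0.5176 [x] (3,7)
    t=1.1205 [y] (3,6)
    t=1.5529 [x] (4,6)
    t=2.5882 [x] (5,6) — stop
  → r_1 = 2.5882
beam 2: φ=90°, α=75°
  cosα=0.2588 sinα=0.9659 | (2,7) | tMaxX 1.9319 tMaxY 0.7350 | tΔX 3.8637 tΔY 1.0353
    t=0.7350 [y] (2,8) — stop
  → r_2 = 0.7350
beam 3: φ=180°, α=165°
  cosα=-0.9659 sinα=0.2588 | (2,7) | tMaxX 0.5176 tMaxY 2.7432 | tΔX 1.0353 tΔY 3.8637
    t=0.5176 [x] (1,7)
    t=1.5529 [x] (0,7) — stop
  → r_3 = 1.5529
beam 4: φ=270°, α=255°
  cosα=-0.2588 sinα=-0.9659 | (2,7) | tMaxX 1.9319 tMaxY 0.3002 | tΔX 3.8637 tΔY 1.0353
    t=0.3002 [y] (2,6)
    t=1.3355 [y] (2,5)
    t=1.9319 [x] (1,5)
    t=2.3708 [y] (1,4)
    t=3.4061 [y] (1,3)
    t=4.4413 [y] (1,2)
    t=5.4766 [y] (1,1) — stop
  → r_4 = 5.4766

ranges = [2.5882, 0.7350, 1.5529, 5.4766]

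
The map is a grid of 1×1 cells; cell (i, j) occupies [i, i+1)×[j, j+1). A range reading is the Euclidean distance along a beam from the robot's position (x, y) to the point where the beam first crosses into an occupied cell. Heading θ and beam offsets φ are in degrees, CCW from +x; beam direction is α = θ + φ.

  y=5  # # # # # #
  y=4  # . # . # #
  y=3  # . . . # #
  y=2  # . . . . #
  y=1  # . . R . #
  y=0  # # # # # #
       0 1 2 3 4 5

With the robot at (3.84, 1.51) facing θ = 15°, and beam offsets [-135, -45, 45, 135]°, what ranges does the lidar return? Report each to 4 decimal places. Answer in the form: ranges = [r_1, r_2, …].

beam 1: φ=-135°, α=240°
  direction (-0.5000, -0.8660); cell (3,1); t to first gridline: x 1.6800, y 0.5889 (then +2.0000 / +1.1547)
    (3,0) via y @ 0.5889  # hit
  → r_1 = 0.5889
beam 2: φ=-45°, α=330°
  direction (0.8660, -0.5000); cell (3,1); t to first gridline: x 0.1848, y 1.0200 (then +1.1547 / +2.0000)
    (4,1) via x @ 0.1848
    (4,0) via y @ 1.0200  # hit
  → r_2 = 1.0200
beam 3: φ=45°, α=60°
  direction (0.5000, 0.8660); cell (3,1); t to first gridline: x 0.3200, y 0.5658 (then +2.0000 / +1.1547)
    (4,1) via x @ 0.3200
    (4,2) via y @ 0.5658
    (4,3) via y @ 1.7205  # hit
  → r_3 = 1.7205
beam 4: φ=135°, α=150°
  direction (-0.8660, 0.5000); cell (3,1); t to first gridline: x 0.9699, y 0.9800 (then +1.1547 / +2.0000)
    (2,1) via x @ 0.9699
    (2,2) via y @ 0.9800
    (1,2) via x @ 2.1246
    (1,3) via y @ 2.9800
    (0,3) via x @ 3.2793  # hit
  → r_4 = 3.2793

ranges = [0.5889, 1.0200, 1.7205, 3.2793]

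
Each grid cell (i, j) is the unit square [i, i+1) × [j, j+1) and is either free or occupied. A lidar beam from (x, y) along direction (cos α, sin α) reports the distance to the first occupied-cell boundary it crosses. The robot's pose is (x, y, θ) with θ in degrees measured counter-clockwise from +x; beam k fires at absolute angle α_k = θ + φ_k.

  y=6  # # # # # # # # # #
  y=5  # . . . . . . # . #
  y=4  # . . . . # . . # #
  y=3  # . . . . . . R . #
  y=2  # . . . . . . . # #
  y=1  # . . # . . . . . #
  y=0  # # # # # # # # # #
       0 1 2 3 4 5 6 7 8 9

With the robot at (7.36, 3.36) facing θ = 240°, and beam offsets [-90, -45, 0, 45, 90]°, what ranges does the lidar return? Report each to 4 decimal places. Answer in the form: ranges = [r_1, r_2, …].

ranges = [1.5704, 6.5844, 2.7251, 2.4433, 0.7390]

beam 1: φ=-90°, α=150°
  direction (-0.8660, 0.5000); cell (7,3); t to first gridline: x 0.4157, y 1.2800 (then +1.1547 / +2.0000)
    (6,3) via x @ 0.4157
    (6,4) via y @ 1.2800
    (5,4) via x @ 1.5704  # hit
  → r_1 = 1.5704
beam 2: φ=-45°, α=195°
  direction (-0.9659, -0.2588); cell (7,3); t to first gridline: x 0.3727, y 1.3909 (then +1.0353 / +3.8637)
    (6,3) via x @ 0.3727
    (6,2) via y @ 1.3909
    (5,2) via x @ 1.4080
    (4,2) via x @ 2.4433
    (3,2) via x @ 3.4785
    (2,2) via x @ 4.5138
    (2,1) via y @ 5.2546
    (1,1) via x @ 5.5491
    (0,1) via x @ 6.5844  # hit
  → r_2 = 6.5844
beam 3: φ=0°, α=240°
  direction (-0.5000, -0.8660); cell (7,3); t to first gridline: x 0.7200, y 0.4157 (then +2.0000 / +1.1547)
    (7,2) via y @ 0.4157
    (6,2) via x @ 0.7200
    (6,1) via y @ 1.5704
    (5,1) via x @ 2.7200
    (5,0) via y @ 2.7251  # hit
  → r_3 = 2.7251
beam 4: φ=45°, α=285°
  direction (0.2588, -0.9659); cell (7,3); t to first gridline: x 2.4728, y 0.3727 (then +3.8637 / +1.0353)
    (7,2) via y @ 0.3727
    (7,1) via y @ 1.4080
    (7,0) via y @ 2.4433  # hit
  → r_4 = 2.4433
beam 5: φ=90°, α=330°
  direction (0.8660, -0.5000); cell (7,3); t to first gridline: x 0.7390, y 0.7200 (then +1.1547 / +2.0000)
    (7,2) via y @ 0.7200
    (8,2) via x @ 0.7390  # hit
  → r_5 = 0.7390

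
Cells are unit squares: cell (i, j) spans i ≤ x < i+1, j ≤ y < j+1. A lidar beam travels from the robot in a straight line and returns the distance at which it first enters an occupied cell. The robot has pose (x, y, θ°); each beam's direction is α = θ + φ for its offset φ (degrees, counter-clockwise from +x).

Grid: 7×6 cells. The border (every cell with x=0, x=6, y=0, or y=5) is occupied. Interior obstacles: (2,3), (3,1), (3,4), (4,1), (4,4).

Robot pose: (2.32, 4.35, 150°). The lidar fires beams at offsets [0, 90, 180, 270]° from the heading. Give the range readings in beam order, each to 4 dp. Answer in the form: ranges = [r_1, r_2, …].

ranges = [1.3000, 0.4041, 0.7000, 0.7506]

beam 1: φ=0°, α=150°
  dir = (cos 150°, sin 150°) = (-0.8660, 0.5000); from cell (2,4)
  next x-line at t=0.3695, next y-line at t=1.3000; Δt_x=1.1547, Δt_y=2.0000
    x: enter (1,4) at t=0.3695
    y: enter (1,5) at t=1.3000 ← occupied
  → r_1 = 1.3000
beam 2: φ=90°, α=240°
  dir = (cos 240°, sin 240°) = (-0.5000, -0.8660); from cell (2,4)
  next x-line at t=0.6400, next y-line at t=0.4041; Δt_x=2.0000, Δt_y=1.1547
    y: enter (2,3) at t=0.4041 ← occupied
  → r_2 = 0.4041
beam 3: φ=180°, α=330°
  dir = (cos 330°, sin 330°) = (0.8660, -0.5000); from cell (2,4)
  next x-line at t=0.7852, next y-line at t=0.7000; Δt_x=1.1547, Δt_y=2.0000
    y: enter (2,3) at t=0.7000 ← occupied
  → r_3 = 0.7000
beam 4: φ=270°, α=60°
  dir = (cos 60°, sin 60°) = (0.5000, 0.8660); from cell (2,4)
  next x-line at t=1.3600, next y-line at t=0.7506; Δt_x=2.0000, Δt_y=1.1547
    y: enter (2,5) at t=0.7506 ← occupied
  → r_4 = 0.7506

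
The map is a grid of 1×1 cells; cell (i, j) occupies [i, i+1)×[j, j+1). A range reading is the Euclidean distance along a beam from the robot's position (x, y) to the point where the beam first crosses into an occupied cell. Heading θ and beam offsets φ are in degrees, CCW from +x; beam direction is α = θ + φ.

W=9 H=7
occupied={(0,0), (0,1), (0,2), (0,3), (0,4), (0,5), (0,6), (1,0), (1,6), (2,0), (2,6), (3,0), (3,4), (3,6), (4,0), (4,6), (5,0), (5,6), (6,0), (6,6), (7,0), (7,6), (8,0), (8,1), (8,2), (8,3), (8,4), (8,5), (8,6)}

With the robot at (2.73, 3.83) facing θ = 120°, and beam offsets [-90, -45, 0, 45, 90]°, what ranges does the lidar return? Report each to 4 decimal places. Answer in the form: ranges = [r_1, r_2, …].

beam 1: φ=-90°, α=30°
  direction (0.8660, 0.5000); cell (2,3); t to first gridline: x 0.3118, y 0.3400 (then +1.1547 / +2.0000)
    (3,3) via x @ 0.3118
    (3,4) via y @ 0.3400  # hit
  → r_1 = 0.3400
beam 2: φ=-45°, α=75°
  direction (0.2588, 0.9659); cell (2,3); t to first gridline: x 1.0432, y 0.1760 (then +3.8637 / +1.0353)
    (2,4) via y @ 0.1760
    (3,4) via x @ 1.0432  # hit
  → r_2 = 1.0432
beam 3: φ=0°, α=120°
  direction (-0.5000, 0.8660); cell (2,3); t to first gridline: x 1.4600, y 0.1963 (then +2.0000 / +1.1547)
    (2,4) via y @ 0.1963
    (2,5) via y @ 1.3510
    (1,5) via x @ 1.4600
    (1,6) via y @ 2.5057  # hit
  → r_3 = 2.5057
beam 4: φ=45°, α=165°
  direction (-0.9659, 0.2588); cell (2,3); t to first gridline: x 0.7558, y 0.6568 (then +1.0353 / +3.8637)
    (2,4) via y @ 0.6568
    (1,4) via x @ 0.7558
    (0,4) via x @ 1.7910  # hit
  → r_4 = 1.7910
beam 5: φ=90°, α=210°
  direction (-0.8660, -0.5000); cell (2,3); t to first gridline: x 0.8429, y 1.6600 (then +1.1547 / +2.0000)
    (1,3) via x @ 0.8429
    (1,2) via y @ 1.6600
    (0,2) via x @ 1.9976  # hit
  → r_5 = 1.9976

ranges = [0.3400, 1.0432, 2.5057, 1.7910, 1.9976]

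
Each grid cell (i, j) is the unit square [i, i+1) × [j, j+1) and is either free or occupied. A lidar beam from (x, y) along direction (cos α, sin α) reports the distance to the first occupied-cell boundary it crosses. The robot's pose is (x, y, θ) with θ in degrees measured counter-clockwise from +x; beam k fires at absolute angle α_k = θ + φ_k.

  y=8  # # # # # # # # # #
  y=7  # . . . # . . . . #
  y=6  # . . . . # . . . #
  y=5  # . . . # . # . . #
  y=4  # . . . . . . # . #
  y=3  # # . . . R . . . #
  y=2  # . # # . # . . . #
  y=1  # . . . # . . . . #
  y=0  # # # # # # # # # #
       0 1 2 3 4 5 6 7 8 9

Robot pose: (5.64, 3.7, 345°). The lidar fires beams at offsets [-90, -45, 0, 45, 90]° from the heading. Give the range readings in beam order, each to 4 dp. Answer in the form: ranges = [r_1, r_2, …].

beam 1: φ=-90°, α=255°
  cosα=-0.2588 sinα=-0.9659 | (5,3) | tMaxX 2.4728 tMaxY 0.7247 | tΔX 3.8637 tΔY 1.0353
    t=0.7247 [y] (5,2) — stop
  → r_1 = 0.7247
beam 2: φ=-45°, α=300°
  cosα=0.5000 sinα=-0.8660 | (5,3) | tMaxX 0.7200 tMaxY 0.8083 | tΔX 2.0000 tΔY 1.1547
    t=0.7200 [x] (6,3)
    t=0.8083 [y] (6,2)
    t=1.9630 [y] (6,1)
    t=2.7200 [x] (7,1)
    t=3.1177 [y] (7,0) — stop
  → r_2 = 3.1177
beam 3: φ=0°, α=345°
  cosα=0.9659 sinα=-0.2588 | (5,3) | tMaxX 0.3727 tMaxY 2.7046 | tΔX 1.0353 tΔY 3.8637
    t=0.3727 [x] (6,3)
    t=1.4080 [x] (7,3)
    t=2.4433 [x] (8,3)
    t=2.7046 [y] (8,2)
    t=3.4785 [x] (9,2) — stop
  → r_3 = 3.4785
beam 4: φ=45°, α=30°
  cosα=0.8660 sinα=0.5000 | (5,3) | tMaxX 0.4157 tMaxY 0.6000 | tΔX 1.1547 tΔY 2.0000
    t=0.4157 [x] (6,3)
    t=0.6000 [y] (6,4)
    t=1.5704 [x] (7,4) — stop
  → r_4 = 1.5704
beam 5: φ=90°, α=75°
  cosα=0.2588 sinα=0.9659 | (5,3) | tMaxX 1.3909 tMaxY 0.3106 | tΔX 3.8637 tΔY 1.0353
    t=0.3106 [y] (5,4)
    t=1.3459 [y] (5,5)
    t=1.3909 [x] (6,5) — stop
  → r_5 = 1.3909

ranges = [0.7247, 3.1177, 3.4785, 1.5704, 1.3909]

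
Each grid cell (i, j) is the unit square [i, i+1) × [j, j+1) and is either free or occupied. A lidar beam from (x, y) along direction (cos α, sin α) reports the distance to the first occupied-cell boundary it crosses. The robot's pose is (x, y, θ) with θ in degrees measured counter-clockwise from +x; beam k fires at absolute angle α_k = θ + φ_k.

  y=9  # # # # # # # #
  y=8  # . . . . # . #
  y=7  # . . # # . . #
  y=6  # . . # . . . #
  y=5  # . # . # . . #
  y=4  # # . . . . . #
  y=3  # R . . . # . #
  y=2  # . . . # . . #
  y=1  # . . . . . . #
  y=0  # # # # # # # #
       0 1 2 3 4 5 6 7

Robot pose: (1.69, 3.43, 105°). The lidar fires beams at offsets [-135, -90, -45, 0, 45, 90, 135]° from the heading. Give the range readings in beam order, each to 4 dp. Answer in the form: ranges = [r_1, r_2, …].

ranges = [2.6674, 5.4973, 1.8129, 0.5901, 0.7967, 0.7143, 1.3800]

beam 1: φ=-135°, α=330°
  d=(0.8660,-0.5000)  start (1,3)  tX=0.3580 tY=0.8600  stride 1/|dx|=1.1547 1/|dy|=2.0000
    cross x-line → (2,3), t=0.3580
    cross y-line → (2,2), t=0.8600
    cross x-line → (3,2), t=1.5127
    cross x-line → (4,2), t=2.6674 (wall)
  → r_1 = 2.6674
beam 2: φ=-90°, α=15°
  d=(0.9659,0.2588)  start (1,3)  tX=0.3209 tY=2.2023  stride 1/|dx|=1.0353 1/|dy|=3.8637
    cross x-line → (2,3), t=0.3209
    cross x-line → (3,3), t=1.3562
    cross y-line → (3,4), t=2.2023
    cross x-line → (4,4), t=2.3915
    cross x-line → (5,4), t=3.4268
    cross x-line → (6,4), t=4.4620
    cross x-line → (7,4), t=5.4973 (wall)
  → r_2 = 5.4973
beam 3: φ=-45°, α=60°
  d=(0.5000,0.8660)  start (1,3)  tX=0.6200 tY=0.6582  stride 1/|dx|=2.0000 1/|dy|=1.1547
    cross x-line → (2,3), t=0.6200
    cross y-line → (2,4), t=0.6582
    cross y-line → (2,5), t=1.8129 (wall)
  → r_3 = 1.8129
beam 4: φ=0°, α=105°
  d=(-0.2588,0.9659)  start (1,3)  tX=2.6660 tY=0.5901  stride 1/|dx|=3.8637 1/|dy|=1.0353
    cross y-line → (1,4), t=0.5901 (wall)
  → r_4 = 0.5901
beam 5: φ=45°, α=150°
  d=(-0.8660,0.5000)  start (1,3)  tX=0.7967 tY=1.1400  stride 1/|dx|=1.1547 1/|dy|=2.0000
    cross x-line → (0,3), t=0.7967 (wall)
  → r_5 = 0.7967
beam 6: φ=90°, α=195°
  d=(-0.9659,-0.2588)  start (1,3)  tX=0.7143 tY=1.6614  stride 1/|dx|=1.0353 1/|dy|=3.8637
    cross x-line → (0,3), t=0.7143 (wall)
  → r_6 = 0.7143
beam 7: φ=135°, α=240°
  d=(-0.5000,-0.8660)  start (1,3)  tX=1.3800 tY=0.4965  stride 1/|dx|=2.0000 1/|dy|=1.1547
    cross y-line → (1,2), t=0.4965
    cross x-line → (0,2), t=1.3800 (wall)
  → r_7 = 1.3800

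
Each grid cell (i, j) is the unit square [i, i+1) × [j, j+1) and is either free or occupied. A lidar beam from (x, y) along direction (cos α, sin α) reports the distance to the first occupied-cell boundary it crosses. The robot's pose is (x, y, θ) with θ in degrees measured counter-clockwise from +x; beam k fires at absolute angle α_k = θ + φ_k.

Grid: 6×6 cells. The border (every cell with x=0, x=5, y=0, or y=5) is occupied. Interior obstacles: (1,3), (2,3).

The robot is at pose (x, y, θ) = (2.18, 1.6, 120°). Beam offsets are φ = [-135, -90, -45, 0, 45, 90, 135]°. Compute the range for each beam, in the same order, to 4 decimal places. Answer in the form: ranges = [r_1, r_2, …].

ranges = [2.3182, 3.2563, 1.4494, 1.6166, 1.2216, 1.2000, 0.6212]

beam 1: φ=-135°, α=345°
  direction (0.9659, -0.2588); cell (2,1); t to first gridline: x 0.8489, y 2.3182 (then +1.0353 / +3.8637)
    (3,1) via x @ 0.8489
    (4,1) via x @ 1.8842
    (4,0) via y @ 2.3182  # hit
  → r_1 = 2.3182
beam 2: φ=-90°, α=30°
  direction (0.8660, 0.5000); cell (2,1); t to first gridline: x 0.9469, y 0.8000 (then +1.1547 / +2.0000)
    (2,2) via y @ 0.8000
    (3,2) via x @ 0.9469
    (4,2) via x @ 2.1016
    (4,3) via y @ 2.8000
    (5,3) via x @ 3.2563  # hit
  → r_2 = 3.2563
beam 3: φ=-45°, α=75°
  direction (0.2588, 0.9659); cell (2,1); t to first gridline: x 3.1682, y 0.4141 (then +3.8637 / +1.0353)
    (2,2) via y @ 0.4141
    (2,3) via y @ 1.4494  # hit
  → r_3 = 1.4494
beam 4: φ=0°, α=120°
  direction (-0.5000, 0.8660); cell (2,1); t to first gridline: x 0.3600, y 0.4619 (then +2.0000 / +1.1547)
    (1,1) via x @ 0.3600
    (1,2) via y @ 0.4619
    (1,3) via y @ 1.6166  # hit
  → r_4 = 1.6166
beam 5: φ=45°, α=165°
  direction (-0.9659, 0.2588); cell (2,1); t to first gridline: x 0.1863, y 1.5455 (then +1.0353 / +3.8637)
    (1,1) via x @ 0.1863
    (0,1) via x @ 1.2216  # hit
  → r_5 = 1.2216
beam 6: φ=90°, α=210°
  direction (-0.8660, -0.5000); cell (2,1); t to first gridline: x 0.2078, y 1.2000 (then +1.1547 / +2.0000)
    (1,1) via x @ 0.2078
    (1,0) via y @ 1.2000  # hit
  → r_6 = 1.2000
beam 7: φ=135°, α=255°
  direction (-0.2588, -0.9659); cell (2,1); t to first gridline: x 0.6955, y 0.6212 (then +3.8637 / +1.0353)
    (2,0) via y @ 0.6212  # hit
  → r_7 = 0.6212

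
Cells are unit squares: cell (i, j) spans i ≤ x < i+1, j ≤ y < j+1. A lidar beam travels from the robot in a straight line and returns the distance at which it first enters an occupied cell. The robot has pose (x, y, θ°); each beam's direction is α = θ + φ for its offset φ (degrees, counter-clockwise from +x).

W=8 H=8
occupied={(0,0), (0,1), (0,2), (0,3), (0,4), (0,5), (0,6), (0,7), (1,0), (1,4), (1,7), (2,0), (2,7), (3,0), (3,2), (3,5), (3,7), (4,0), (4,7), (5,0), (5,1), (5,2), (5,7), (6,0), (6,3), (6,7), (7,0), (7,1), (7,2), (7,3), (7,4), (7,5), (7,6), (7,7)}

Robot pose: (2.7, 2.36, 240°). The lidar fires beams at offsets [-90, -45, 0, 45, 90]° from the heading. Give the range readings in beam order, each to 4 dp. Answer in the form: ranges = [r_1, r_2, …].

ranges = [1.9630, 1.7600, 1.5704, 1.4080, 0.3464]

beam 1: φ=-90°, α=150°
  dir = (cos 150°, sin 150°) = (-0.8660, 0.5000); from cell (2,2)
  next x-line at t=0.8083, next y-line at t=1.2800; Δt_x=1.1547, Δt_y=2.0000
    x: enter (1,2) at t=0.8083
    y: enter (1,3) at t=1.2800
    x: enter (0,3) at t=1.9630 ← occupied
  → r_1 = 1.9630
beam 2: φ=-45°, α=195°
  dir = (cos 195°, sin 195°) = (-0.9659, -0.2588); from cell (2,2)
  next x-line at t=0.7247, next y-line at t=1.3909; Δt_x=1.0353, Δt_y=3.8637
    x: enter (1,2) at t=0.7247
    y: enter (1,1) at t=1.3909
    x: enter (0,1) at t=1.7600 ← occupied
  → r_2 = 1.7600
beam 3: φ=0°, α=240°
  dir = (cos 240°, sin 240°) = (-0.5000, -0.8660); from cell (2,2)
  next x-line at t=1.4000, next y-line at t=0.4157; Δt_x=2.0000, Δt_y=1.1547
    y: enter (2,1) at t=0.4157
    x: enter (1,1) at t=1.4000
    y: enter (1,0) at t=1.5704 ← occupied
  → r_3 = 1.5704
beam 4: φ=45°, α=285°
  dir = (cos 285°, sin 285°) = (0.2588, -0.9659); from cell (2,2)
  next x-line at t=1.1591, next y-line at t=0.3727; Δt_x=3.8637, Δt_y=1.0353
    y: enter (2,1) at t=0.3727
    x: enter (3,1) at t=1.1591
    y: enter (3,0) at t=1.4080 ← occupied
  → r_4 = 1.4080
beam 5: φ=90°, α=330°
  dir = (cos 330°, sin 330°) = (0.8660, -0.5000); from cell (2,2)
  next x-line at t=0.3464, next y-line at t=0.7200; Δt_x=1.1547, Δt_y=2.0000
    x: enter (3,2) at t=0.3464 ← occupied
  → r_5 = 0.3464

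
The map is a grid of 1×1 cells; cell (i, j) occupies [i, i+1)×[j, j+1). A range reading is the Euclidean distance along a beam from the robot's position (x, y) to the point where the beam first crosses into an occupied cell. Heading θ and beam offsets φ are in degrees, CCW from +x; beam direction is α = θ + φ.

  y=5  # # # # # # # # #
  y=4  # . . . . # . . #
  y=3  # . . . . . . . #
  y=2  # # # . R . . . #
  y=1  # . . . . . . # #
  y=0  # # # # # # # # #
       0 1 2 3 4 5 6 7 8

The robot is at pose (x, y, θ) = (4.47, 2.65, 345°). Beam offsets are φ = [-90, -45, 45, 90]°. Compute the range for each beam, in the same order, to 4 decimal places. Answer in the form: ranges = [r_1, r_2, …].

beam 1: φ=-90°, α=255°
  cosα=-0.2588 sinα=-0.9659 | (4,2) | tMaxX 1.8159 tMaxY 0.6729 | tΔX 3.8637 tΔY 1.0353
    t=0.6729 [y] (4,1)
    t=1.7082 [y] (4,0) — stop
  → r_1 = 1.7082
beam 2: φ=-45°, α=300°
  cosα=0.5000 sinα=-0.8660 | (4,2) | tMaxX 1.0600 tMaxY 0.7506 | tΔX 2.0000 tΔY 1.1547
    t=0.7506 [y] (4,1)
    t=1.0600 [x] (5,1)
    t=1.9053 [y] (5,0) — stop
  → r_2 = 1.9053
beam 3: φ=45°, α=30°
  cosα=0.8660 sinα=0.5000 | (4,2) | tMaxX 0.6120 tMaxY 0.7000 | tΔX 1.1547 tΔY 2.0000
    t=0.6120 [x] (5,2)
    t=0.7000 [y] (5,3)
    t=1.7667 [x] (6,3)
    t=2.7000 [y] (6,4)
    t=2.9214 [x] (7,4)
    t=4.0761 [x] (8,4) — stop
  → r_3 = 4.0761
beam 4: φ=90°, α=75°
  cosα=0.2588 sinα=0.9659 | (4,2) | tMaxX 2.0478 tMaxY 0.3623 | tΔX 3.8637 tΔY 1.0353
    t=0.3623 [y] (4,3)
    t=1.3976 [y] (4,4)
    t=2.0478 [x] (5,4) — stop
  → r_4 = 2.0478

ranges = [1.7082, 1.9053, 4.0761, 2.0478]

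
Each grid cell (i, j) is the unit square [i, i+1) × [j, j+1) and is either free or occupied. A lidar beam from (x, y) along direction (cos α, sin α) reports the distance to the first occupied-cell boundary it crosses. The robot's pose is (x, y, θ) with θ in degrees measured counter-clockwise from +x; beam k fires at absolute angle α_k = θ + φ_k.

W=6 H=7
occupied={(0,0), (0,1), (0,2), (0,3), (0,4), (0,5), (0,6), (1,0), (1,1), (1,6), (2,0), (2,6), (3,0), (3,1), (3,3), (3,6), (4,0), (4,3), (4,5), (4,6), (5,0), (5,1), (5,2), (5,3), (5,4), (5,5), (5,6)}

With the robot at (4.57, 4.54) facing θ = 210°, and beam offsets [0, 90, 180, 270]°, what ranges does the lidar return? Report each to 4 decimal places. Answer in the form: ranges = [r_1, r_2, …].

ranges = [1.0800, 0.6235, 0.4965, 0.5312]

beam 1: φ=0°, α=210°
  direction (-0.8660, -0.5000); cell (4,4); t to first gridline: x 0.6582, y 1.0800 (then +1.1547 / +2.0000)
    (3,4) via x @ 0.6582
    (3,3) via y @ 1.0800  # hit
  → r_1 = 1.0800
beam 2: φ=90°, α=300°
  direction (0.5000, -0.8660); cell (4,4); t to first gridline: x 0.8600, y 0.6235 (then +2.0000 / +1.1547)
    (4,3) via y @ 0.6235  # hit
  → r_2 = 0.6235
beam 3: φ=180°, α=30°
  direction (0.8660, 0.5000); cell (4,4); t to first gridline: x 0.4965, y 0.9200 (then +1.1547 / +2.0000)
    (5,4) via x @ 0.4965  # hit
  → r_3 = 0.4965
beam 4: φ=270°, α=120°
  direction (-0.5000, 0.8660); cell (4,4); t to first gridline: x 1.1400, y 0.5312 (then +2.0000 / +1.1547)
    (4,5) via y @ 0.5312  # hit
  → r_4 = 0.5312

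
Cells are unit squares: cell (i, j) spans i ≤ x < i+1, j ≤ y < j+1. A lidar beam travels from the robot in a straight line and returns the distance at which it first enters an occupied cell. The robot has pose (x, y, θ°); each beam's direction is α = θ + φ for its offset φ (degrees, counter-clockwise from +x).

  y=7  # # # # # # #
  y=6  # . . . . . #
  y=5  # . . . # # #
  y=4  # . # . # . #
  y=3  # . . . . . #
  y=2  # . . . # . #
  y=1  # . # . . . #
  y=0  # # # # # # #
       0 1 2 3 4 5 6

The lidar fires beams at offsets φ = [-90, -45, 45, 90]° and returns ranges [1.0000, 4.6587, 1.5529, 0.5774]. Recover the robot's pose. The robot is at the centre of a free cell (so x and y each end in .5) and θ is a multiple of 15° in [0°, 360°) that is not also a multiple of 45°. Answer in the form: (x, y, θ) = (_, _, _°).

(x, y, θ) = (1.5, 5.5, 60°)

The pose lattice has 24·16 = 384 candidates. Test each by forward raycasting.
  (5.5, 2.5, 345°): beam 1 = 1.5529 ≠ 1.0000 ✗
  (5.5, 1.5, 75°): beam 1 = 0.5176 ≠ 1.0000 ✗
  (5.5, 6.5, 60°): beam 1 = 0.5774 ≠ 1.0000 ✗
  (2.5, 6.5, 60°): beam 1 = 1.7321 ≠ 1.0000 ✗
  …
  (1.5, 5.5, 60°): r_1=1.0000, r_2=4.6587, r_3=1.5529, r_4=0.5774 — all match ✓
Unique over the lattice → pose = (1.5, 5.5, 60°).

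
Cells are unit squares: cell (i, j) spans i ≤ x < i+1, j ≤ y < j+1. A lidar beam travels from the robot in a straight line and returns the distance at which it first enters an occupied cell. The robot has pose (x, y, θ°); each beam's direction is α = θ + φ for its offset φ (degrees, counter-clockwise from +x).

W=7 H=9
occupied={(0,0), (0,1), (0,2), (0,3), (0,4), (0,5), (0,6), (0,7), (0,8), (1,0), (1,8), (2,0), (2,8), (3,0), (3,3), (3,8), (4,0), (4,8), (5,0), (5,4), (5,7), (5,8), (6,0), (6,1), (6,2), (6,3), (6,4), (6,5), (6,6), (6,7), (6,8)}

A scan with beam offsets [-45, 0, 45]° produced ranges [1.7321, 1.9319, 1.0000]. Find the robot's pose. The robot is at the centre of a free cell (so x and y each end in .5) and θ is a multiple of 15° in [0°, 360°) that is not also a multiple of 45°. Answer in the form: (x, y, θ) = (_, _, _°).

(x, y, θ) = (4.5, 2.5, 75°)

Enumerate (i+0.5, j+0.5, θ) over the 32 free cells and 16 admissible headings. For each, cast all 3 beams and compare to the given ranges.
  (1.5, 3.5, 30°): beam 1 = 1.5529 ≠ 1.7321 ✗
  (5.5, 2.5, 120°): beam 1 = 1.5529 ≠ 1.7321 ✗
  (4.5, 5.5, 15°): beam 1 = 1.0000 ≠ 1.7321 ✗
  (2.5, 4.5, 210°): beam 1 = 1.5529 ≠ 1.7321 ✗
  …
  (4.5, 2.5, 75°): r_1=1.7321, r_2=1.9319, r_3=1.0000 — all match ✓
Unique over the lattice → pose = (4.5, 2.5, 75°).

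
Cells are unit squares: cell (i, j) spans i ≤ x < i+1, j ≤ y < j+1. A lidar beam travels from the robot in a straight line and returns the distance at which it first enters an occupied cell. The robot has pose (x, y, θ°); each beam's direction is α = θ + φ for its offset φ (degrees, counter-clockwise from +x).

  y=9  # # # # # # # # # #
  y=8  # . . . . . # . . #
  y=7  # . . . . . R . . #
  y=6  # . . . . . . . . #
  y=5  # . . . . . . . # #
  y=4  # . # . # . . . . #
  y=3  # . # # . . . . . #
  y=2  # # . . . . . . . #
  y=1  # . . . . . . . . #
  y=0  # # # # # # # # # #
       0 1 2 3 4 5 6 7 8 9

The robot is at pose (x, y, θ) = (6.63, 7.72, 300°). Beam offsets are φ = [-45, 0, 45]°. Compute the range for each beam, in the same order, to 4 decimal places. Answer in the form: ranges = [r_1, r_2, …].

beam 1: φ=-45°, α=255°
  cosα=-0.2588 sinα=-0.9659 | (6,7) | tMaxX 2.4341 tMaxY 0.7454 | tΔX 3.8637 tΔY 1.0353
    t=0.7454 [y] (6,6)
    t=1.7807 [y] (6,5)
    t=2.4341 [x] (5,5)
    t=2.8160 [y] (5,4)
    t=3.8512 [y] (5,3)
    t=4.8865 [y] (5,2)
    t=5.9218 [y] (5,1)
    t=6.2978 [x] (4,1)
    t=6.9571 [y] (4,0) — stop
  → r_1 = 6.9571
beam 2: φ=0°, α=300°
  cosα=0.5000 sinα=-0.8660 | (6,7) | tMaxX 0.7400 tMaxY 0.8314 | tΔX 2.0000 tΔY 1.1547
    t=0.7400 [x] (7,7)
    t=0.8314 [y] (7,6)
    t=1.9861 [y] (7,5)
    t=2.7400 [x] (8,5) — stop
  → r_2 = 2.7400
beam 3: φ=45°, α=345°
  cosα=0.9659 sinα=-0.2588 | (6,7) | tMaxX 0.3831 tMaxY 2.7819 | tΔX 1.0353 tΔY 3.8637
    t=0.3831 [x] (7,7)
    t=1.4183 [x] (8,7)
    t=2.4536 [x] (9,7) — stop
  → r_3 = 2.4536

ranges = [6.9571, 2.7400, 2.4536]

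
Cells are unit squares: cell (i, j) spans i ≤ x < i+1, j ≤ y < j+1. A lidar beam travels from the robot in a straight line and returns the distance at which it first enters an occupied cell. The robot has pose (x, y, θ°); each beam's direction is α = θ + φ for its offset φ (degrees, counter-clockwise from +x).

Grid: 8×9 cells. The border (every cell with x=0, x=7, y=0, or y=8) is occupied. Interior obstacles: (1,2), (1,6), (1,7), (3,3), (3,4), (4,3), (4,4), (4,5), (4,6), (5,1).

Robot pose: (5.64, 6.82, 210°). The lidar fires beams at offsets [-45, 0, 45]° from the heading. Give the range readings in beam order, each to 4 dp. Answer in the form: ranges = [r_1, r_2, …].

beam 1: φ=-45°, α=165°
  direction (-0.9659, 0.2588); cell (5,6); t to first gridline: x 0.6626, y 0.6955 (then +1.0353 / +3.8637)
    (4,6) via x @ 0.6626  # hit
  → r_1 = 0.6626
beam 2: φ=0°, α=210°
  direction (-0.8660, -0.5000); cell (5,6); t to first gridline: x 0.7390, y 1.6400 (then +1.1547 / +2.0000)
    (4,6) via x @ 0.7390  # hit
  → r_2 = 0.7390
beam 3: φ=45°, α=255°
  direction (-0.2588, -0.9659); cell (5,6); t to first gridline: x 2.4728, y 0.8489 (then +3.8637 / +1.0353)
    (5,5) via y @ 0.8489
    (5,4) via y @ 1.8842
    (4,4) via x @ 2.4728  # hit
  → r_3 = 2.4728

ranges = [0.6626, 0.7390, 2.4728]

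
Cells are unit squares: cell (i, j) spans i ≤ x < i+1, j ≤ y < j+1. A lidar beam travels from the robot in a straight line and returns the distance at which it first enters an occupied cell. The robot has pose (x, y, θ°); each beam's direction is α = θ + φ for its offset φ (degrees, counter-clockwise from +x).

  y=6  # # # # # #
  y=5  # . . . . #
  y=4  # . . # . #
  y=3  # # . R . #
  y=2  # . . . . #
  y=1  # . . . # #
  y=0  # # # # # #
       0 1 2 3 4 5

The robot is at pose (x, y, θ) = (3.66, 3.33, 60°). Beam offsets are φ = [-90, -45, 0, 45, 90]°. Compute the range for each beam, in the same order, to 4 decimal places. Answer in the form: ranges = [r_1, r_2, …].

beam 1: φ=-90°, α=330°
  cosα=0.8660 sinα=-0.5000 | (3,3) | tMaxX 0.3926 tMaxY 0.6600 | tΔX 1.1547 tΔY 2.0000
    t=0.3926 [x] (4,3)
    t=0.6600 [y] (4,2)
    t=1.5473 [x] (5,2) — stop
  → r_1 = 1.5473
beam 2: φ=-45°, α=15°
  cosα=0.9659 sinα=0.2588 | (3,3) | tMaxX 0.3520 tMaxY 2.5887 | tΔX 1.0353 tΔY 3.8637
    t=0.3520 [x] (4,3)
    t=1.3873 [x] (5,3) — stop
  → r_2 = 1.3873
beam 3: φ=0°, α=60°
  cosα=0.5000 sinα=0.8660 | (3,3) | tMaxX 0.6800 tMaxY 0.7736 | tΔX 2.0000 tΔY 1.1547
    t=0.6800 [x] (4,3)
    t=0.7736 [y] (4,4)
    t=1.9283 [y] (4,5)
    t=2.6800 [x] (5,5) — stop
  → r_3 = 2.6800
beam 4: φ=45°, α=105°
  cosα=-0.2588 sinα=0.9659 | (3,3) | tMaxX 2.5500 tMaxY 0.6936 | tΔX 3.8637 tΔY 1.0353
    t=0.6936 [y] (3,4) — stop
  → r_4 = 0.6936
beam 5: φ=90°, α=150°
  cosα=-0.8660 sinα=0.5000 | (3,3) | tMaxX 0.7621 tMaxY 1.3400 | tΔX 1.1547 tΔY 2.0000
    t=0.7621 [x] (2,3)
    t=1.3400 [y] (2,4)
    t=1.9168 [x] (1,4)
    t=3.0715 [x] (0,4) — stop
  → r_5 = 3.0715

ranges = [1.5473, 1.3873, 2.6800, 0.6936, 3.0715]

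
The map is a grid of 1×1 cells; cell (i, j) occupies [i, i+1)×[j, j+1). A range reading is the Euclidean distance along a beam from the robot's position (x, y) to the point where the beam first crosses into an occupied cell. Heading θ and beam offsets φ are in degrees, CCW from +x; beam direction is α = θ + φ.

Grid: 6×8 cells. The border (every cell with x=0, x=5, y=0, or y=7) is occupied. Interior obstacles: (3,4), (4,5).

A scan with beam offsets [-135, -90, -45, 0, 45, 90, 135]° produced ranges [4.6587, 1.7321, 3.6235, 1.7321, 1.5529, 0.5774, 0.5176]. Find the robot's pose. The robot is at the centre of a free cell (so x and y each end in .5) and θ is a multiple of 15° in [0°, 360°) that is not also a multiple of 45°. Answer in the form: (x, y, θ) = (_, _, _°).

(x, y, θ) = (1.5, 5.5, 60°)

Candidates: 22 free-cell centres × 16 headings = 352 poses. Raycast each; keep the one whose scan matches to 4 dp.
  (2.5, 6.5, 255°): beam 1 = 0.5774 ≠ 4.6587 ✗
  (2.5, 4.5, 75°): beam 1 = 4.0415 ≠ 4.6587 ✗
  (3.5, 5.5, 330°): beam 1 = 2.5882 ≠ 4.6587 ✗
  …
  (1.5, 5.5, 60°): r_1=4.6587, r_2=1.7321, r_3=3.6235, r_4=1.7321, r_5=1.5529, r_6=0.5774, r_7=0.5176 — all match ✓
Unique over the lattice → pose = (1.5, 5.5, 60°).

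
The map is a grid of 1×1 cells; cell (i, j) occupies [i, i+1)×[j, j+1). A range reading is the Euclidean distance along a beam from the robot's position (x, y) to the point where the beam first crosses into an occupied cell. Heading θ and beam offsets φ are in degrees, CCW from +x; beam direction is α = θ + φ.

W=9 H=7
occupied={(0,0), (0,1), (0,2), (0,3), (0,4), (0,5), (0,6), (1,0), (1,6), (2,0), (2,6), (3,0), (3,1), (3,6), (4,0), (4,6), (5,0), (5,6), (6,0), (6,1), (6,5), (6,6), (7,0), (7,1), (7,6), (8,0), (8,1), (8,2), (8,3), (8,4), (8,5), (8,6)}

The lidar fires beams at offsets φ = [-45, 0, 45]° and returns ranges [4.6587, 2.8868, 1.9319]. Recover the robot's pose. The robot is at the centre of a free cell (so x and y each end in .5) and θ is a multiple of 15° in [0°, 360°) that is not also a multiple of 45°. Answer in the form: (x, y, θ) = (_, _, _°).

Candidates: 31 free-cell centres × 16 headings = 496 poses. Raycast each; keep the one whose scan matches to 4 dp.
  (7.5, 2.5, 240°): beam 1 = 3.6235 ≠ 4.6587 ✗
  (2.5, 4.5, 345°): beam 1 = 2.8868 ≠ 4.6587 ✗
  (4.5, 4.5, 195°): beam 1 = 3.0000 ≠ 4.6587 ✗
  (1.5, 2.5, 255°): beam 1 = 0.5774 ≠ 4.6587 ✗
  …
  (5.5, 3.5, 240°): r_1=4.6587, r_2=2.8868, r_3=1.9319 — all match ✓
Only this pose fits every beam.

(x, y, θ) = (5.5, 3.5, 240°)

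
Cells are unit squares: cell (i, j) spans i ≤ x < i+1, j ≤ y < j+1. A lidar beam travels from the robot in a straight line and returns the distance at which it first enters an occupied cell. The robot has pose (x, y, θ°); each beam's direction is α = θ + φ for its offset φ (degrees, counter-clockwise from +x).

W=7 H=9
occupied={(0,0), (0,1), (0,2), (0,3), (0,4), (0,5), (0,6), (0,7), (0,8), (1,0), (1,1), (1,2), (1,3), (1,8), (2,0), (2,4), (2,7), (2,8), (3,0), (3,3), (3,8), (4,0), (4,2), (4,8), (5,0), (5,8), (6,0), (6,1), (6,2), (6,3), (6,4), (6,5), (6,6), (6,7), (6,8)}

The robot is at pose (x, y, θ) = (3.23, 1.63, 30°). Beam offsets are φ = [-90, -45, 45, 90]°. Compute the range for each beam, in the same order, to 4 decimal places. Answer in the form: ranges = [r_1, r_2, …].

ranges = [0.7275, 2.4341, 1.4183, 2.4600]

beam 1: φ=-90°, α=300°
  cosα=0.5000 sinα=-0.8660 | (3,1) | tMaxX 1.5400 tMaxY 0.7275 | tΔX 2.0000 tΔY 1.1547
    t=0.7275 [y] (3,0) — stop
  → r_1 = 0.7275
beam 2: φ=-45°, α=345°
  cosα=0.9659 sinα=-0.2588 | (3,1) | tMaxX 0.7972 tMaxY 2.4341 | tΔX 1.0353 tΔY 3.8637
    t=0.7972 [x] (4,1)
    t=1.8324 [x] (5,1)
    t=2.4341 [y] (5,0) — stop
  → r_2 = 2.4341
beam 3: φ=45°, α=75°
  cosα=0.2588 sinα=0.9659 | (3,1) | tMaxX 2.9751 tMaxY 0.3831 | tΔX 3.8637 tΔY 1.0353
    t=0.3831 [y] (3,2)
    t=1.4183 [y] (3,3) — stop
  → r_3 = 1.4183
beam 4: φ=90°, α=120°
  cosα=-0.5000 sinα=0.8660 | (3,1) | tMaxX 0.4600 tMaxY 0.4272 | tΔX 2.0000 tΔY 1.1547
    t=0.4272 [y] (3,2)
    t=0.4600 [x] (2,2)
    t=1.5819 [y] (2,3)
    t=2.4600 [x] (1,3) — stop
  → r_4 = 2.4600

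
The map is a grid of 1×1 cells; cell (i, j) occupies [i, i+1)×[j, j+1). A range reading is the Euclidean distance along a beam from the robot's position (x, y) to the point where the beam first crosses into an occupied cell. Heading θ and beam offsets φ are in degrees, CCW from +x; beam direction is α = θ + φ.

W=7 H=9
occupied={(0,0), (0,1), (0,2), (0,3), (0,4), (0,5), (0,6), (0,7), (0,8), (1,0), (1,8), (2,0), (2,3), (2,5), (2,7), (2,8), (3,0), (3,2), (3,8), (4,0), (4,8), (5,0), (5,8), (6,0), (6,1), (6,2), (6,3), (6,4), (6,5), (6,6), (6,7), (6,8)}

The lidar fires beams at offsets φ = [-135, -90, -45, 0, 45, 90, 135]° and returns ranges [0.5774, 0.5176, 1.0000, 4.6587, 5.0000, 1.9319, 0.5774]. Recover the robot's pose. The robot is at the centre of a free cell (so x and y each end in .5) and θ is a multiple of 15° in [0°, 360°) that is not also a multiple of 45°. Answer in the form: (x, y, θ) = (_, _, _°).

(x, y, θ) = (5.5, 7.5, 195°)

Candidates: 31 free-cell centres × 16 headings = 496 poses. Raycast each; keep the one whose scan matches to 4 dp.
  (1.5, 5.5, 300°): beam 1 = 0.5176 ≠ 0.5774 ✗
  (5.5, 3.5, 255°): beam 1 = 5.0000 ≠ 0.5774 ✗
  (3.5, 4.5, 150°): beam 1 = 2.5882 ≠ 0.5774 ✗
  (1.5, 2.5, 30°): beam 1 = 1.5529 ≠ 0.5774 ✗
  …
  (5.5, 7.5, 195°): r_1=0.5774, r_2=0.5176, r_3=1.0000, r_4=4.6587, r_5=5.0000, r_6=1.9319, r_7=0.5774 — all match ✓
Only this pose fits every beam.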